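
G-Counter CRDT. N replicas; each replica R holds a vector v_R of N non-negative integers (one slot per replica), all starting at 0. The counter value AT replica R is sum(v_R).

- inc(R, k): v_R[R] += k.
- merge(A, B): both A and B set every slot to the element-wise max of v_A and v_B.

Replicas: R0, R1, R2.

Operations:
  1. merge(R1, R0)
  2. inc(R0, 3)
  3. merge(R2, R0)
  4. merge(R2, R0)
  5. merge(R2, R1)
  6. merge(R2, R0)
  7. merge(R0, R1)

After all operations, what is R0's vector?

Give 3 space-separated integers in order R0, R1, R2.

Answer: 3 0 0

Derivation:
Op 1: merge R1<->R0 -> R1=(0,0,0) R0=(0,0,0)
Op 2: inc R0 by 3 -> R0=(3,0,0) value=3
Op 3: merge R2<->R0 -> R2=(3,0,0) R0=(3,0,0)
Op 4: merge R2<->R0 -> R2=(3,0,0) R0=(3,0,0)
Op 5: merge R2<->R1 -> R2=(3,0,0) R1=(3,0,0)
Op 6: merge R2<->R0 -> R2=(3,0,0) R0=(3,0,0)
Op 7: merge R0<->R1 -> R0=(3,0,0) R1=(3,0,0)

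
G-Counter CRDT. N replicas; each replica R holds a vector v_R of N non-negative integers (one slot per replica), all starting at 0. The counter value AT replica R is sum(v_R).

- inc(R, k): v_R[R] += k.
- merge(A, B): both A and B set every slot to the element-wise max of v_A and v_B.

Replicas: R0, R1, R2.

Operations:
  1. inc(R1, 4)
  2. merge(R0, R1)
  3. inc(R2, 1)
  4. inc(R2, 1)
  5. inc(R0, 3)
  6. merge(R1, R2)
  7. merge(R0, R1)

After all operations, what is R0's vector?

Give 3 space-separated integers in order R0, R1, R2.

Answer: 3 4 2

Derivation:
Op 1: inc R1 by 4 -> R1=(0,4,0) value=4
Op 2: merge R0<->R1 -> R0=(0,4,0) R1=(0,4,0)
Op 3: inc R2 by 1 -> R2=(0,0,1) value=1
Op 4: inc R2 by 1 -> R2=(0,0,2) value=2
Op 5: inc R0 by 3 -> R0=(3,4,0) value=7
Op 6: merge R1<->R2 -> R1=(0,4,2) R2=(0,4,2)
Op 7: merge R0<->R1 -> R0=(3,4,2) R1=(3,4,2)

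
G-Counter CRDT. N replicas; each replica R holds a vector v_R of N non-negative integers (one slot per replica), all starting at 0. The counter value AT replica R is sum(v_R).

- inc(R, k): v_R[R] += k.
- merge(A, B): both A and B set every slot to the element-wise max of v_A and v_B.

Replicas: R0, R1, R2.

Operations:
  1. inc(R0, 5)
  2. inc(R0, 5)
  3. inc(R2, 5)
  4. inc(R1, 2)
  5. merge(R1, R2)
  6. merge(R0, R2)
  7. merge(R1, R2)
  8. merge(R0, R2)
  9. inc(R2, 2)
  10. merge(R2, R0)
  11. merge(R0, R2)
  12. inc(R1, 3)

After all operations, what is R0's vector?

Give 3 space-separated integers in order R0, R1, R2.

Answer: 10 2 7

Derivation:
Op 1: inc R0 by 5 -> R0=(5,0,0) value=5
Op 2: inc R0 by 5 -> R0=(10,0,0) value=10
Op 3: inc R2 by 5 -> R2=(0,0,5) value=5
Op 4: inc R1 by 2 -> R1=(0,2,0) value=2
Op 5: merge R1<->R2 -> R1=(0,2,5) R2=(0,2,5)
Op 6: merge R0<->R2 -> R0=(10,2,5) R2=(10,2,5)
Op 7: merge R1<->R2 -> R1=(10,2,5) R2=(10,2,5)
Op 8: merge R0<->R2 -> R0=(10,2,5) R2=(10,2,5)
Op 9: inc R2 by 2 -> R2=(10,2,7) value=19
Op 10: merge R2<->R0 -> R2=(10,2,7) R0=(10,2,7)
Op 11: merge R0<->R2 -> R0=(10,2,7) R2=(10,2,7)
Op 12: inc R1 by 3 -> R1=(10,5,5) value=20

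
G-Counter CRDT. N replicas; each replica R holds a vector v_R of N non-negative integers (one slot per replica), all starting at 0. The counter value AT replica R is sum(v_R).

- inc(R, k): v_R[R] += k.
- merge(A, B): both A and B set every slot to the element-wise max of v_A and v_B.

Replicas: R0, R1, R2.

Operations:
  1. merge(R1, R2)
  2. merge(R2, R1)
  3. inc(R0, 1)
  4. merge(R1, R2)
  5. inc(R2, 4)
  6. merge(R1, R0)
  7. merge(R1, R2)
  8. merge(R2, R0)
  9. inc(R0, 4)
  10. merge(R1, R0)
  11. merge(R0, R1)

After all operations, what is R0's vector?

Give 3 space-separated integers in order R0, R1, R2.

Op 1: merge R1<->R2 -> R1=(0,0,0) R2=(0,0,0)
Op 2: merge R2<->R1 -> R2=(0,0,0) R1=(0,0,0)
Op 3: inc R0 by 1 -> R0=(1,0,0) value=1
Op 4: merge R1<->R2 -> R1=(0,0,0) R2=(0,0,0)
Op 5: inc R2 by 4 -> R2=(0,0,4) value=4
Op 6: merge R1<->R0 -> R1=(1,0,0) R0=(1,0,0)
Op 7: merge R1<->R2 -> R1=(1,0,4) R2=(1,0,4)
Op 8: merge R2<->R0 -> R2=(1,0,4) R0=(1,0,4)
Op 9: inc R0 by 4 -> R0=(5,0,4) value=9
Op 10: merge R1<->R0 -> R1=(5,0,4) R0=(5,0,4)
Op 11: merge R0<->R1 -> R0=(5,0,4) R1=(5,0,4)

Answer: 5 0 4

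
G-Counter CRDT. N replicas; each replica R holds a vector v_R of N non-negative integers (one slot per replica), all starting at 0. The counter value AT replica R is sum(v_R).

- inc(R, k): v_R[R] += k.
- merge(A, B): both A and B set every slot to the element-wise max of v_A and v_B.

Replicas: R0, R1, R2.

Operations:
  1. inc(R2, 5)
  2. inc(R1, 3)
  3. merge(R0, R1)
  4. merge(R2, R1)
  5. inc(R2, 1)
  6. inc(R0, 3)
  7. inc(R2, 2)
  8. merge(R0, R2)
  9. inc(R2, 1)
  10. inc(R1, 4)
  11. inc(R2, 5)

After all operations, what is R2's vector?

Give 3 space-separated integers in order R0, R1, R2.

Answer: 3 3 14

Derivation:
Op 1: inc R2 by 5 -> R2=(0,0,5) value=5
Op 2: inc R1 by 3 -> R1=(0,3,0) value=3
Op 3: merge R0<->R1 -> R0=(0,3,0) R1=(0,3,0)
Op 4: merge R2<->R1 -> R2=(0,3,5) R1=(0,3,5)
Op 5: inc R2 by 1 -> R2=(0,3,6) value=9
Op 6: inc R0 by 3 -> R0=(3,3,0) value=6
Op 7: inc R2 by 2 -> R2=(0,3,8) value=11
Op 8: merge R0<->R2 -> R0=(3,3,8) R2=(3,3,8)
Op 9: inc R2 by 1 -> R2=(3,3,9) value=15
Op 10: inc R1 by 4 -> R1=(0,7,5) value=12
Op 11: inc R2 by 5 -> R2=(3,3,14) value=20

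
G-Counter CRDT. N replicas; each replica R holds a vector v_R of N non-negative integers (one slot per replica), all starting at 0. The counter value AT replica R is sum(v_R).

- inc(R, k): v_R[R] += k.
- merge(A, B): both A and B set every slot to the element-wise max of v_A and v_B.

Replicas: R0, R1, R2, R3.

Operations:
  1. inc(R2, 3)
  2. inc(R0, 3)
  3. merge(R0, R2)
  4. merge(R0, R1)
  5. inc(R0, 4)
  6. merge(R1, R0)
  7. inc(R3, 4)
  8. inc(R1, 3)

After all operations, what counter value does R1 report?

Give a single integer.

Answer: 13

Derivation:
Op 1: inc R2 by 3 -> R2=(0,0,3,0) value=3
Op 2: inc R0 by 3 -> R0=(3,0,0,0) value=3
Op 3: merge R0<->R2 -> R0=(3,0,3,0) R2=(3,0,3,0)
Op 4: merge R0<->R1 -> R0=(3,0,3,0) R1=(3,0,3,0)
Op 5: inc R0 by 4 -> R0=(7,0,3,0) value=10
Op 6: merge R1<->R0 -> R1=(7,0,3,0) R0=(7,0,3,0)
Op 7: inc R3 by 4 -> R3=(0,0,0,4) value=4
Op 8: inc R1 by 3 -> R1=(7,3,3,0) value=13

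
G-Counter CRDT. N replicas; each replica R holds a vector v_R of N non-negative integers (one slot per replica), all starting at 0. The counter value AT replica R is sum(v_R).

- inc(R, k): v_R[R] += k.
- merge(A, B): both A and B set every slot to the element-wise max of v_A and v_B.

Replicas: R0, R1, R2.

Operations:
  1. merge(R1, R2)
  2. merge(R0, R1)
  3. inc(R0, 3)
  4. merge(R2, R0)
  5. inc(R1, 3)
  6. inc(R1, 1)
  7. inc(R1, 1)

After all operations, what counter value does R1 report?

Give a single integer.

Answer: 5

Derivation:
Op 1: merge R1<->R2 -> R1=(0,0,0) R2=(0,0,0)
Op 2: merge R0<->R1 -> R0=(0,0,0) R1=(0,0,0)
Op 3: inc R0 by 3 -> R0=(3,0,0) value=3
Op 4: merge R2<->R0 -> R2=(3,0,0) R0=(3,0,0)
Op 5: inc R1 by 3 -> R1=(0,3,0) value=3
Op 6: inc R1 by 1 -> R1=(0,4,0) value=4
Op 7: inc R1 by 1 -> R1=(0,5,0) value=5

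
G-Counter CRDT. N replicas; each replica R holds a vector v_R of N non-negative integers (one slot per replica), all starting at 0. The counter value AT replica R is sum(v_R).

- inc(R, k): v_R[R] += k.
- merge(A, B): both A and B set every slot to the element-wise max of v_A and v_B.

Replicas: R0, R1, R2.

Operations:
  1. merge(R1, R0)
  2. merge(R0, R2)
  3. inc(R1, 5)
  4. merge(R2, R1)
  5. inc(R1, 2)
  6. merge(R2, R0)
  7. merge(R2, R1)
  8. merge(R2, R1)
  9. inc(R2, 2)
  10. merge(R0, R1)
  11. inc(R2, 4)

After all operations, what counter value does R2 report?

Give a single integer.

Answer: 13

Derivation:
Op 1: merge R1<->R0 -> R1=(0,0,0) R0=(0,0,0)
Op 2: merge R0<->R2 -> R0=(0,0,0) R2=(0,0,0)
Op 3: inc R1 by 5 -> R1=(0,5,0) value=5
Op 4: merge R2<->R1 -> R2=(0,5,0) R1=(0,5,0)
Op 5: inc R1 by 2 -> R1=(0,7,0) value=7
Op 6: merge R2<->R0 -> R2=(0,5,0) R0=(0,5,0)
Op 7: merge R2<->R1 -> R2=(0,7,0) R1=(0,7,0)
Op 8: merge R2<->R1 -> R2=(0,7,0) R1=(0,7,0)
Op 9: inc R2 by 2 -> R2=(0,7,2) value=9
Op 10: merge R0<->R1 -> R0=(0,7,0) R1=(0,7,0)
Op 11: inc R2 by 4 -> R2=(0,7,6) value=13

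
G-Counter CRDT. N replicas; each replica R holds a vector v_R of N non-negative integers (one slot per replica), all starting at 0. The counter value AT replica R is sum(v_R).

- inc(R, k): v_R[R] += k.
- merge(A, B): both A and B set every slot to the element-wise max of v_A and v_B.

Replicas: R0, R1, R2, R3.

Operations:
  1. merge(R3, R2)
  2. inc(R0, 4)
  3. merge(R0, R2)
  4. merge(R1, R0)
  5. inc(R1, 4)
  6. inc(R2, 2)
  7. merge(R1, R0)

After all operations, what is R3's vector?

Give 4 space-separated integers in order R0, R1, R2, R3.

Op 1: merge R3<->R2 -> R3=(0,0,0,0) R2=(0,0,0,0)
Op 2: inc R0 by 4 -> R0=(4,0,0,0) value=4
Op 3: merge R0<->R2 -> R0=(4,0,0,0) R2=(4,0,0,0)
Op 4: merge R1<->R0 -> R1=(4,0,0,0) R0=(4,0,0,0)
Op 5: inc R1 by 4 -> R1=(4,4,0,0) value=8
Op 6: inc R2 by 2 -> R2=(4,0,2,0) value=6
Op 7: merge R1<->R0 -> R1=(4,4,0,0) R0=(4,4,0,0)

Answer: 0 0 0 0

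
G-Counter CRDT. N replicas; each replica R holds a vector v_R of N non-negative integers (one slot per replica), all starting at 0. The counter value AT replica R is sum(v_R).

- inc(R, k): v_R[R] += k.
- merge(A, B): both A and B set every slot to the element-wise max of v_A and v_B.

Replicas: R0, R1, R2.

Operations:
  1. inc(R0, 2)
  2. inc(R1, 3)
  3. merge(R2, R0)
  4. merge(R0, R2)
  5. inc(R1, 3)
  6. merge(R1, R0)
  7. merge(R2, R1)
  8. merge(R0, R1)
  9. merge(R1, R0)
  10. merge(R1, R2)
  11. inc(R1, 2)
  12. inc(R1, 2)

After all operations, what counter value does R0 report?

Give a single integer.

Answer: 8

Derivation:
Op 1: inc R0 by 2 -> R0=(2,0,0) value=2
Op 2: inc R1 by 3 -> R1=(0,3,0) value=3
Op 3: merge R2<->R0 -> R2=(2,0,0) R0=(2,0,0)
Op 4: merge R0<->R2 -> R0=(2,0,0) R2=(2,0,0)
Op 5: inc R1 by 3 -> R1=(0,6,0) value=6
Op 6: merge R1<->R0 -> R1=(2,6,0) R0=(2,6,0)
Op 7: merge R2<->R1 -> R2=(2,6,0) R1=(2,6,0)
Op 8: merge R0<->R1 -> R0=(2,6,0) R1=(2,6,0)
Op 9: merge R1<->R0 -> R1=(2,6,0) R0=(2,6,0)
Op 10: merge R1<->R2 -> R1=(2,6,0) R2=(2,6,0)
Op 11: inc R1 by 2 -> R1=(2,8,0) value=10
Op 12: inc R1 by 2 -> R1=(2,10,0) value=12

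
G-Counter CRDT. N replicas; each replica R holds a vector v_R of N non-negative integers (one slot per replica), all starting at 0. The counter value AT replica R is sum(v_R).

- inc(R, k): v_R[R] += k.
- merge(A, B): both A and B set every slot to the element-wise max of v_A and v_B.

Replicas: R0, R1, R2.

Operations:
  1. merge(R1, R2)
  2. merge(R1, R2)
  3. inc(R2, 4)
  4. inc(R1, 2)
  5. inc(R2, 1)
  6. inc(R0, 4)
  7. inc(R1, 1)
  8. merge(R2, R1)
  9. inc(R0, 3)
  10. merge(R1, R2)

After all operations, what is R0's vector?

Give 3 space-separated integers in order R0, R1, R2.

Op 1: merge R1<->R2 -> R1=(0,0,0) R2=(0,0,0)
Op 2: merge R1<->R2 -> R1=(0,0,0) R2=(0,0,0)
Op 3: inc R2 by 4 -> R2=(0,0,4) value=4
Op 4: inc R1 by 2 -> R1=(0,2,0) value=2
Op 5: inc R2 by 1 -> R2=(0,0,5) value=5
Op 6: inc R0 by 4 -> R0=(4,0,0) value=4
Op 7: inc R1 by 1 -> R1=(0,3,0) value=3
Op 8: merge R2<->R1 -> R2=(0,3,5) R1=(0,3,5)
Op 9: inc R0 by 3 -> R0=(7,0,0) value=7
Op 10: merge R1<->R2 -> R1=(0,3,5) R2=(0,3,5)

Answer: 7 0 0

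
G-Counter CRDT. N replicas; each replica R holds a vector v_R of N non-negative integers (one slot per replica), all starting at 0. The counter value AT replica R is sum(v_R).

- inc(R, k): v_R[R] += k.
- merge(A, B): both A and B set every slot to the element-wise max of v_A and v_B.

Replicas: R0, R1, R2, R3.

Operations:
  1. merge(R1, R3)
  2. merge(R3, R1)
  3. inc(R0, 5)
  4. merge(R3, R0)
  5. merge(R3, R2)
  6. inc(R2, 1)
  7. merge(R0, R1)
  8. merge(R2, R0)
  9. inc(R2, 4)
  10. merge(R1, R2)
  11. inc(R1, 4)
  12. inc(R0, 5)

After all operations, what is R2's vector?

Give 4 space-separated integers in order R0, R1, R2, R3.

Op 1: merge R1<->R3 -> R1=(0,0,0,0) R3=(0,0,0,0)
Op 2: merge R3<->R1 -> R3=(0,0,0,0) R1=(0,0,0,0)
Op 3: inc R0 by 5 -> R0=(5,0,0,0) value=5
Op 4: merge R3<->R0 -> R3=(5,0,0,0) R0=(5,0,0,0)
Op 5: merge R3<->R2 -> R3=(5,0,0,0) R2=(5,0,0,0)
Op 6: inc R2 by 1 -> R2=(5,0,1,0) value=6
Op 7: merge R0<->R1 -> R0=(5,0,0,0) R1=(5,0,0,0)
Op 8: merge R2<->R0 -> R2=(5,0,1,0) R0=(5,0,1,0)
Op 9: inc R2 by 4 -> R2=(5,0,5,0) value=10
Op 10: merge R1<->R2 -> R1=(5,0,5,0) R2=(5,0,5,0)
Op 11: inc R1 by 4 -> R1=(5,4,5,0) value=14
Op 12: inc R0 by 5 -> R0=(10,0,1,0) value=11

Answer: 5 0 5 0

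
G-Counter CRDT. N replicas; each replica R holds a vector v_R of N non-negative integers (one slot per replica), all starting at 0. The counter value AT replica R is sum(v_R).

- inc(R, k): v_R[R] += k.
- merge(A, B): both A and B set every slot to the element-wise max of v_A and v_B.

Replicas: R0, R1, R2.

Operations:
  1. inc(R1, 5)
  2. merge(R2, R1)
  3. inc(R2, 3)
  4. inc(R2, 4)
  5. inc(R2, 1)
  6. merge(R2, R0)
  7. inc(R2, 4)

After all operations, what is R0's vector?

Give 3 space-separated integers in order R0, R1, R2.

Op 1: inc R1 by 5 -> R1=(0,5,0) value=5
Op 2: merge R2<->R1 -> R2=(0,5,0) R1=(0,5,0)
Op 3: inc R2 by 3 -> R2=(0,5,3) value=8
Op 4: inc R2 by 4 -> R2=(0,5,7) value=12
Op 5: inc R2 by 1 -> R2=(0,5,8) value=13
Op 6: merge R2<->R0 -> R2=(0,5,8) R0=(0,5,8)
Op 7: inc R2 by 4 -> R2=(0,5,12) value=17

Answer: 0 5 8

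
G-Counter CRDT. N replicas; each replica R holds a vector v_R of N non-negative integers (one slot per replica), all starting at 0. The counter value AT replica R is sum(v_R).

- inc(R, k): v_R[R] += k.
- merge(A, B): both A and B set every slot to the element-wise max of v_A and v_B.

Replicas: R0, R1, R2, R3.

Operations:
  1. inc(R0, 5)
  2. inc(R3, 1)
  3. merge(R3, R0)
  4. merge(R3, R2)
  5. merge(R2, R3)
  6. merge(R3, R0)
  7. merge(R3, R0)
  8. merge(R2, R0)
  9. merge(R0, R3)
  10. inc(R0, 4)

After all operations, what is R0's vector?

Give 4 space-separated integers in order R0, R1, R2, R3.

Op 1: inc R0 by 5 -> R0=(5,0,0,0) value=5
Op 2: inc R3 by 1 -> R3=(0,0,0,1) value=1
Op 3: merge R3<->R0 -> R3=(5,0,0,1) R0=(5,0,0,1)
Op 4: merge R3<->R2 -> R3=(5,0,0,1) R2=(5,0,0,1)
Op 5: merge R2<->R3 -> R2=(5,0,0,1) R3=(5,0,0,1)
Op 6: merge R3<->R0 -> R3=(5,0,0,1) R0=(5,0,0,1)
Op 7: merge R3<->R0 -> R3=(5,0,0,1) R0=(5,0,0,1)
Op 8: merge R2<->R0 -> R2=(5,0,0,1) R0=(5,0,0,1)
Op 9: merge R0<->R3 -> R0=(5,0,0,1) R3=(5,0,0,1)
Op 10: inc R0 by 4 -> R0=(9,0,0,1) value=10

Answer: 9 0 0 1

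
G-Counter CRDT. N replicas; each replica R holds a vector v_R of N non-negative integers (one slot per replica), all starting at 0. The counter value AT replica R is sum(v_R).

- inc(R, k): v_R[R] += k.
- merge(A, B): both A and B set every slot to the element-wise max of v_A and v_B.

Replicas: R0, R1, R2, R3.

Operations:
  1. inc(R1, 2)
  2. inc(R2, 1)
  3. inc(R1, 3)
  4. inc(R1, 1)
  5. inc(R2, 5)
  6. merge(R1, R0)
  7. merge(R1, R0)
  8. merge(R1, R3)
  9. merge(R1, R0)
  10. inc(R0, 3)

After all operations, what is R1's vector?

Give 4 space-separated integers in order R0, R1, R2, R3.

Answer: 0 6 0 0

Derivation:
Op 1: inc R1 by 2 -> R1=(0,2,0,0) value=2
Op 2: inc R2 by 1 -> R2=(0,0,1,0) value=1
Op 3: inc R1 by 3 -> R1=(0,5,0,0) value=5
Op 4: inc R1 by 1 -> R1=(0,6,0,0) value=6
Op 5: inc R2 by 5 -> R2=(0,0,6,0) value=6
Op 6: merge R1<->R0 -> R1=(0,6,0,0) R0=(0,6,0,0)
Op 7: merge R1<->R0 -> R1=(0,6,0,0) R0=(0,6,0,0)
Op 8: merge R1<->R3 -> R1=(0,6,0,0) R3=(0,6,0,0)
Op 9: merge R1<->R0 -> R1=(0,6,0,0) R0=(0,6,0,0)
Op 10: inc R0 by 3 -> R0=(3,6,0,0) value=9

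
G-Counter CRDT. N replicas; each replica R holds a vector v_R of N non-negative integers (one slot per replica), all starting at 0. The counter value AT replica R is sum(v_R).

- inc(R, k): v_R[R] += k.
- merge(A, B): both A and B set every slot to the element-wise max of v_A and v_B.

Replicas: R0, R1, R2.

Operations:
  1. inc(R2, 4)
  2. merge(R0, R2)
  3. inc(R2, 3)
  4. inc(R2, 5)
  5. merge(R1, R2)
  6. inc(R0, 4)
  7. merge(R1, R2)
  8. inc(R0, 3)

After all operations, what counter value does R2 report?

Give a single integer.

Answer: 12

Derivation:
Op 1: inc R2 by 4 -> R2=(0,0,4) value=4
Op 2: merge R0<->R2 -> R0=(0,0,4) R2=(0,0,4)
Op 3: inc R2 by 3 -> R2=(0,0,7) value=7
Op 4: inc R2 by 5 -> R2=(0,0,12) value=12
Op 5: merge R1<->R2 -> R1=(0,0,12) R2=(0,0,12)
Op 6: inc R0 by 4 -> R0=(4,0,4) value=8
Op 7: merge R1<->R2 -> R1=(0,0,12) R2=(0,0,12)
Op 8: inc R0 by 3 -> R0=(7,0,4) value=11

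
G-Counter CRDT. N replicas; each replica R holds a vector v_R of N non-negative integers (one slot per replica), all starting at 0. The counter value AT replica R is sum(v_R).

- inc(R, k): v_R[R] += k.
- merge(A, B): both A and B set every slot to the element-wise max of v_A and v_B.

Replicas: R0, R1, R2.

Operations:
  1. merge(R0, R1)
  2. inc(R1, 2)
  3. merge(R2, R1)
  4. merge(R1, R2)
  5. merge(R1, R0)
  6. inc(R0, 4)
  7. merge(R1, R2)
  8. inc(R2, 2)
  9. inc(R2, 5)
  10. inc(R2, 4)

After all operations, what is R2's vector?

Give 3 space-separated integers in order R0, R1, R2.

Answer: 0 2 11

Derivation:
Op 1: merge R0<->R1 -> R0=(0,0,0) R1=(0,0,0)
Op 2: inc R1 by 2 -> R1=(0,2,0) value=2
Op 3: merge R2<->R1 -> R2=(0,2,0) R1=(0,2,0)
Op 4: merge R1<->R2 -> R1=(0,2,0) R2=(0,2,0)
Op 5: merge R1<->R0 -> R1=(0,2,0) R0=(0,2,0)
Op 6: inc R0 by 4 -> R0=(4,2,0) value=6
Op 7: merge R1<->R2 -> R1=(0,2,0) R2=(0,2,0)
Op 8: inc R2 by 2 -> R2=(0,2,2) value=4
Op 9: inc R2 by 5 -> R2=(0,2,7) value=9
Op 10: inc R2 by 4 -> R2=(0,2,11) value=13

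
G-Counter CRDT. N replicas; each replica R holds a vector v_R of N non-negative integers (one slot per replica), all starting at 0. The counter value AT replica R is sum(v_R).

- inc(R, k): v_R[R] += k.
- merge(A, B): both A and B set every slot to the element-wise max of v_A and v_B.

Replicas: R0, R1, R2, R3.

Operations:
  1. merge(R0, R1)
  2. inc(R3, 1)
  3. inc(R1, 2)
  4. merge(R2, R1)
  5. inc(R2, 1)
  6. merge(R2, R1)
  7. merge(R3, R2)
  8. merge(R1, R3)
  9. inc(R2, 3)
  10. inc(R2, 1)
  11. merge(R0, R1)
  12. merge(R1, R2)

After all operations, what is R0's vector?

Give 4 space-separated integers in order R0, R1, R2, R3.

Op 1: merge R0<->R1 -> R0=(0,0,0,0) R1=(0,0,0,0)
Op 2: inc R3 by 1 -> R3=(0,0,0,1) value=1
Op 3: inc R1 by 2 -> R1=(0,2,0,0) value=2
Op 4: merge R2<->R1 -> R2=(0,2,0,0) R1=(0,2,0,0)
Op 5: inc R2 by 1 -> R2=(0,2,1,0) value=3
Op 6: merge R2<->R1 -> R2=(0,2,1,0) R1=(0,2,1,0)
Op 7: merge R3<->R2 -> R3=(0,2,1,1) R2=(0,2,1,1)
Op 8: merge R1<->R3 -> R1=(0,2,1,1) R3=(0,2,1,1)
Op 9: inc R2 by 3 -> R2=(0,2,4,1) value=7
Op 10: inc R2 by 1 -> R2=(0,2,5,1) value=8
Op 11: merge R0<->R1 -> R0=(0,2,1,1) R1=(0,2,1,1)
Op 12: merge R1<->R2 -> R1=(0,2,5,1) R2=(0,2,5,1)

Answer: 0 2 1 1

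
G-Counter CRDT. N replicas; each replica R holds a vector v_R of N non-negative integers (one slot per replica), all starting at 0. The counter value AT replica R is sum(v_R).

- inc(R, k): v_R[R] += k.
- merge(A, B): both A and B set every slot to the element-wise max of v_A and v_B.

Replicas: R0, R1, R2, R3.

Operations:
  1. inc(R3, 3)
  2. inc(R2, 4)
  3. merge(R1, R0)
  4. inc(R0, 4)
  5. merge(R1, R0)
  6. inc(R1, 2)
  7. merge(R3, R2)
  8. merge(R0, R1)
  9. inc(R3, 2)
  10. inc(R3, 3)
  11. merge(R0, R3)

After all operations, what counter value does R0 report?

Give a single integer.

Answer: 18

Derivation:
Op 1: inc R3 by 3 -> R3=(0,0,0,3) value=3
Op 2: inc R2 by 4 -> R2=(0,0,4,0) value=4
Op 3: merge R1<->R0 -> R1=(0,0,0,0) R0=(0,0,0,0)
Op 4: inc R0 by 4 -> R0=(4,0,0,0) value=4
Op 5: merge R1<->R0 -> R1=(4,0,0,0) R0=(4,0,0,0)
Op 6: inc R1 by 2 -> R1=(4,2,0,0) value=6
Op 7: merge R3<->R2 -> R3=(0,0,4,3) R2=(0,0,4,3)
Op 8: merge R0<->R1 -> R0=(4,2,0,0) R1=(4,2,0,0)
Op 9: inc R3 by 2 -> R3=(0,0,4,5) value=9
Op 10: inc R3 by 3 -> R3=(0,0,4,8) value=12
Op 11: merge R0<->R3 -> R0=(4,2,4,8) R3=(4,2,4,8)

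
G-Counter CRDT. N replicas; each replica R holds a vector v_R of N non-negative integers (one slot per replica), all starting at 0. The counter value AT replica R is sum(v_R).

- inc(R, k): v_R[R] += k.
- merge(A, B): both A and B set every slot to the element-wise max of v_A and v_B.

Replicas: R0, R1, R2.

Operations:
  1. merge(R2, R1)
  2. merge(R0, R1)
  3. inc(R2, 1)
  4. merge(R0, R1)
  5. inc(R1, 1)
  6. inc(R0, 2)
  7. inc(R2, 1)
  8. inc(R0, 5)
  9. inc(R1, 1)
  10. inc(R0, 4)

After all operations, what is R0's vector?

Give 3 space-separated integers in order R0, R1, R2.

Answer: 11 0 0

Derivation:
Op 1: merge R2<->R1 -> R2=(0,0,0) R1=(0,0,0)
Op 2: merge R0<->R1 -> R0=(0,0,0) R1=(0,0,0)
Op 3: inc R2 by 1 -> R2=(0,0,1) value=1
Op 4: merge R0<->R1 -> R0=(0,0,0) R1=(0,0,0)
Op 5: inc R1 by 1 -> R1=(0,1,0) value=1
Op 6: inc R0 by 2 -> R0=(2,0,0) value=2
Op 7: inc R2 by 1 -> R2=(0,0,2) value=2
Op 8: inc R0 by 5 -> R0=(7,0,0) value=7
Op 9: inc R1 by 1 -> R1=(0,2,0) value=2
Op 10: inc R0 by 4 -> R0=(11,0,0) value=11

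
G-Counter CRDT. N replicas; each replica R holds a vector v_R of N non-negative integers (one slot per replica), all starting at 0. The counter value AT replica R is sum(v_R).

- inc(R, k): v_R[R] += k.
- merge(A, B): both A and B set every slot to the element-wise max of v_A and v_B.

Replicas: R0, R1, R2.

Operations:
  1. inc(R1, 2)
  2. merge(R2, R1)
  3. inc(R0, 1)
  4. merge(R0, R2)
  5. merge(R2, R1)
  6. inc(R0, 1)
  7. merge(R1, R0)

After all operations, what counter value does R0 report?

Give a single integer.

Answer: 4

Derivation:
Op 1: inc R1 by 2 -> R1=(0,2,0) value=2
Op 2: merge R2<->R1 -> R2=(0,2,0) R1=(0,2,0)
Op 3: inc R0 by 1 -> R0=(1,0,0) value=1
Op 4: merge R0<->R2 -> R0=(1,2,0) R2=(1,2,0)
Op 5: merge R2<->R1 -> R2=(1,2,0) R1=(1,2,0)
Op 6: inc R0 by 1 -> R0=(2,2,0) value=4
Op 7: merge R1<->R0 -> R1=(2,2,0) R0=(2,2,0)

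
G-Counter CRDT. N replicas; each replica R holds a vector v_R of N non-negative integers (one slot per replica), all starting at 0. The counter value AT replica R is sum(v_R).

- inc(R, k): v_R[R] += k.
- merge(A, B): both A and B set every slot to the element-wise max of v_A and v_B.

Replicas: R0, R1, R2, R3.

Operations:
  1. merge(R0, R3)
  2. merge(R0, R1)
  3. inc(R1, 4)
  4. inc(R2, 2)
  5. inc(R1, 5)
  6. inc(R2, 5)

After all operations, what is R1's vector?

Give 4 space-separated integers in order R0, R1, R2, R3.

Answer: 0 9 0 0

Derivation:
Op 1: merge R0<->R3 -> R0=(0,0,0,0) R3=(0,0,0,0)
Op 2: merge R0<->R1 -> R0=(0,0,0,0) R1=(0,0,0,0)
Op 3: inc R1 by 4 -> R1=(0,4,0,0) value=4
Op 4: inc R2 by 2 -> R2=(0,0,2,0) value=2
Op 5: inc R1 by 5 -> R1=(0,9,0,0) value=9
Op 6: inc R2 by 5 -> R2=(0,0,7,0) value=7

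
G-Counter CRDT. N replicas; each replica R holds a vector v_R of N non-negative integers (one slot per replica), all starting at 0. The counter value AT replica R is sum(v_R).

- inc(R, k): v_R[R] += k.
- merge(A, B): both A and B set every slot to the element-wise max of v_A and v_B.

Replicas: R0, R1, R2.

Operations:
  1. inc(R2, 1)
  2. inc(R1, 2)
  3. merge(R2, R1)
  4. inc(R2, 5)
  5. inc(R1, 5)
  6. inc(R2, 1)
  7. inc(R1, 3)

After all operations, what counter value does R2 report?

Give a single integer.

Op 1: inc R2 by 1 -> R2=(0,0,1) value=1
Op 2: inc R1 by 2 -> R1=(0,2,0) value=2
Op 3: merge R2<->R1 -> R2=(0,2,1) R1=(0,2,1)
Op 4: inc R2 by 5 -> R2=(0,2,6) value=8
Op 5: inc R1 by 5 -> R1=(0,7,1) value=8
Op 6: inc R2 by 1 -> R2=(0,2,7) value=9
Op 7: inc R1 by 3 -> R1=(0,10,1) value=11

Answer: 9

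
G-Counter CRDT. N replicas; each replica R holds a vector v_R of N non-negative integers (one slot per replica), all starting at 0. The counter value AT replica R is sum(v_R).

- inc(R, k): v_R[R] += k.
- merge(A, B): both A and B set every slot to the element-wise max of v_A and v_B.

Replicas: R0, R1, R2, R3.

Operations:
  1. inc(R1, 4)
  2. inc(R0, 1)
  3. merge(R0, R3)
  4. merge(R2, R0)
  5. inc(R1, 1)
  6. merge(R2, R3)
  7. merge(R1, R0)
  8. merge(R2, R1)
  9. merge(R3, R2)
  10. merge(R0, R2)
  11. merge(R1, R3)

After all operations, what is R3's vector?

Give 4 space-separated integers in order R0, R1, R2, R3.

Op 1: inc R1 by 4 -> R1=(0,4,0,0) value=4
Op 2: inc R0 by 1 -> R0=(1,0,0,0) value=1
Op 3: merge R0<->R3 -> R0=(1,0,0,0) R3=(1,0,0,0)
Op 4: merge R2<->R0 -> R2=(1,0,0,0) R0=(1,0,0,0)
Op 5: inc R1 by 1 -> R1=(0,5,0,0) value=5
Op 6: merge R2<->R3 -> R2=(1,0,0,0) R3=(1,0,0,0)
Op 7: merge R1<->R0 -> R1=(1,5,0,0) R0=(1,5,0,0)
Op 8: merge R2<->R1 -> R2=(1,5,0,0) R1=(1,5,0,0)
Op 9: merge R3<->R2 -> R3=(1,5,0,0) R2=(1,5,0,0)
Op 10: merge R0<->R2 -> R0=(1,5,0,0) R2=(1,5,0,0)
Op 11: merge R1<->R3 -> R1=(1,5,0,0) R3=(1,5,0,0)

Answer: 1 5 0 0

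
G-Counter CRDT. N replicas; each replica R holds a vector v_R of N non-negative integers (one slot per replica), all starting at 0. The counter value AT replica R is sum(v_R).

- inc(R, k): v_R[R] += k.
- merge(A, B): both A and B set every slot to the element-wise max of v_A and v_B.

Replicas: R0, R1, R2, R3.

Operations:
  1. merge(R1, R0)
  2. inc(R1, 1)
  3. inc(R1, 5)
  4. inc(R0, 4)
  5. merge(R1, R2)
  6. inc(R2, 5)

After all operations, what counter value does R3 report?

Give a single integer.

Answer: 0

Derivation:
Op 1: merge R1<->R0 -> R1=(0,0,0,0) R0=(0,0,0,0)
Op 2: inc R1 by 1 -> R1=(0,1,0,0) value=1
Op 3: inc R1 by 5 -> R1=(0,6,0,0) value=6
Op 4: inc R0 by 4 -> R0=(4,0,0,0) value=4
Op 5: merge R1<->R2 -> R1=(0,6,0,0) R2=(0,6,0,0)
Op 6: inc R2 by 5 -> R2=(0,6,5,0) value=11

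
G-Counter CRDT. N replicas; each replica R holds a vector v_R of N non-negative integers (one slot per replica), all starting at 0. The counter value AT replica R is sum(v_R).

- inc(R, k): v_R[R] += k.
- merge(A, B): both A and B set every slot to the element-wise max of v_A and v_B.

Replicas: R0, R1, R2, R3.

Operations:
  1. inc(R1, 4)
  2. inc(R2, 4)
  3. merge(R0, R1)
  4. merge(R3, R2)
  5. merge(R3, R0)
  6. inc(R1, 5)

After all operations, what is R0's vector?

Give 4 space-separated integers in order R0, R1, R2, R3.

Op 1: inc R1 by 4 -> R1=(0,4,0,0) value=4
Op 2: inc R2 by 4 -> R2=(0,0,4,0) value=4
Op 3: merge R0<->R1 -> R0=(0,4,0,0) R1=(0,4,0,0)
Op 4: merge R3<->R2 -> R3=(0,0,4,0) R2=(0,0,4,0)
Op 5: merge R3<->R0 -> R3=(0,4,4,0) R0=(0,4,4,0)
Op 6: inc R1 by 5 -> R1=(0,9,0,0) value=9

Answer: 0 4 4 0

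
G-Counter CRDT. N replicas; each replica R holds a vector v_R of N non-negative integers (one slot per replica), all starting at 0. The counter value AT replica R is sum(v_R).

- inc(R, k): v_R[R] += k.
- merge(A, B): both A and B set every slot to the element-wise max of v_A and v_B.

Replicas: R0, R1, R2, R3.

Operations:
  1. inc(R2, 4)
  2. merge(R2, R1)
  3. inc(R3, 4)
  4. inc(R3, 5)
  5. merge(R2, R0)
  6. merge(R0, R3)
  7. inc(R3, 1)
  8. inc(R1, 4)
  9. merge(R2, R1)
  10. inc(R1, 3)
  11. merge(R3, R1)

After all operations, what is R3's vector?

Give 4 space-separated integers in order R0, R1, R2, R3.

Answer: 0 7 4 10

Derivation:
Op 1: inc R2 by 4 -> R2=(0,0,4,0) value=4
Op 2: merge R2<->R1 -> R2=(0,0,4,0) R1=(0,0,4,0)
Op 3: inc R3 by 4 -> R3=(0,0,0,4) value=4
Op 4: inc R3 by 5 -> R3=(0,0,0,9) value=9
Op 5: merge R2<->R0 -> R2=(0,0,4,0) R0=(0,0,4,0)
Op 6: merge R0<->R3 -> R0=(0,0,4,9) R3=(0,0,4,9)
Op 7: inc R3 by 1 -> R3=(0,0,4,10) value=14
Op 8: inc R1 by 4 -> R1=(0,4,4,0) value=8
Op 9: merge R2<->R1 -> R2=(0,4,4,0) R1=(0,4,4,0)
Op 10: inc R1 by 3 -> R1=(0,7,4,0) value=11
Op 11: merge R3<->R1 -> R3=(0,7,4,10) R1=(0,7,4,10)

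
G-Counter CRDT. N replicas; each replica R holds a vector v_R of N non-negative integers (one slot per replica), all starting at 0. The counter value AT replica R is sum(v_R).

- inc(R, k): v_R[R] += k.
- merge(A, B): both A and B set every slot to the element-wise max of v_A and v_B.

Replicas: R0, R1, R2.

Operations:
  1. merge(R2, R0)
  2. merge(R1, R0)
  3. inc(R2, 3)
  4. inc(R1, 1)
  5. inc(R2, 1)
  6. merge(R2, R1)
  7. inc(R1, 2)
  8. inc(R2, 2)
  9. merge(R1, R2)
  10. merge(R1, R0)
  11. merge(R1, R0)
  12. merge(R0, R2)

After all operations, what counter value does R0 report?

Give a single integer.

Answer: 9

Derivation:
Op 1: merge R2<->R0 -> R2=(0,0,0) R0=(0,0,0)
Op 2: merge R1<->R0 -> R1=(0,0,0) R0=(0,0,0)
Op 3: inc R2 by 3 -> R2=(0,0,3) value=3
Op 4: inc R1 by 1 -> R1=(0,1,0) value=1
Op 5: inc R2 by 1 -> R2=(0,0,4) value=4
Op 6: merge R2<->R1 -> R2=(0,1,4) R1=(0,1,4)
Op 7: inc R1 by 2 -> R1=(0,3,4) value=7
Op 8: inc R2 by 2 -> R2=(0,1,6) value=7
Op 9: merge R1<->R2 -> R1=(0,3,6) R2=(0,3,6)
Op 10: merge R1<->R0 -> R1=(0,3,6) R0=(0,3,6)
Op 11: merge R1<->R0 -> R1=(0,3,6) R0=(0,3,6)
Op 12: merge R0<->R2 -> R0=(0,3,6) R2=(0,3,6)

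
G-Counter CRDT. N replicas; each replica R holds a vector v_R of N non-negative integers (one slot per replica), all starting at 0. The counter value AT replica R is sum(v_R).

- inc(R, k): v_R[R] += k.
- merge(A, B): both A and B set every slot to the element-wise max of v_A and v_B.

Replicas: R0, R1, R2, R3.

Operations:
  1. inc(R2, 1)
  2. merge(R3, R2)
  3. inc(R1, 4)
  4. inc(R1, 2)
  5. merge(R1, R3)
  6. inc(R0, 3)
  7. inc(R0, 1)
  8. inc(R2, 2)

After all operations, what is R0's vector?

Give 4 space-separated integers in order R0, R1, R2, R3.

Op 1: inc R2 by 1 -> R2=(0,0,1,0) value=1
Op 2: merge R3<->R2 -> R3=(0,0,1,0) R2=(0,0,1,0)
Op 3: inc R1 by 4 -> R1=(0,4,0,0) value=4
Op 4: inc R1 by 2 -> R1=(0,6,0,0) value=6
Op 5: merge R1<->R3 -> R1=(0,6,1,0) R3=(0,6,1,0)
Op 6: inc R0 by 3 -> R0=(3,0,0,0) value=3
Op 7: inc R0 by 1 -> R0=(4,0,0,0) value=4
Op 8: inc R2 by 2 -> R2=(0,0,3,0) value=3

Answer: 4 0 0 0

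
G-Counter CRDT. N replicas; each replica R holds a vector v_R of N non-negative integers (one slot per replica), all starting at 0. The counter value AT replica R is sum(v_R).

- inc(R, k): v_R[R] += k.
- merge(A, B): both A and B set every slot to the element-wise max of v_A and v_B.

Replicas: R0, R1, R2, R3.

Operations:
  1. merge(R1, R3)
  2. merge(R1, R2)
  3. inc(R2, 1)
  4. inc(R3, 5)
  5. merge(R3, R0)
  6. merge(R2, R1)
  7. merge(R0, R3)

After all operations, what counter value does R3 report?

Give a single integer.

Op 1: merge R1<->R3 -> R1=(0,0,0,0) R3=(0,0,0,0)
Op 2: merge R1<->R2 -> R1=(0,0,0,0) R2=(0,0,0,0)
Op 3: inc R2 by 1 -> R2=(0,0,1,0) value=1
Op 4: inc R3 by 5 -> R3=(0,0,0,5) value=5
Op 5: merge R3<->R0 -> R3=(0,0,0,5) R0=(0,0,0,5)
Op 6: merge R2<->R1 -> R2=(0,0,1,0) R1=(0,0,1,0)
Op 7: merge R0<->R3 -> R0=(0,0,0,5) R3=(0,0,0,5)

Answer: 5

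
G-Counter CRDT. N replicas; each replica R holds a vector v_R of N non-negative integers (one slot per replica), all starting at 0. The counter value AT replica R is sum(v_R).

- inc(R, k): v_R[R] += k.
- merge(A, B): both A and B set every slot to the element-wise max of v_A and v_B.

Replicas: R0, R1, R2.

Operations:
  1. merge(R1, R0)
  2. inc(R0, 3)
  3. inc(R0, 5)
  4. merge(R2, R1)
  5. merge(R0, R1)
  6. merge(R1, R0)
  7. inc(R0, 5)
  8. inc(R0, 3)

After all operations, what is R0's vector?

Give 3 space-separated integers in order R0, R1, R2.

Answer: 16 0 0

Derivation:
Op 1: merge R1<->R0 -> R1=(0,0,0) R0=(0,0,0)
Op 2: inc R0 by 3 -> R0=(3,0,0) value=3
Op 3: inc R0 by 5 -> R0=(8,0,0) value=8
Op 4: merge R2<->R1 -> R2=(0,0,0) R1=(0,0,0)
Op 5: merge R0<->R1 -> R0=(8,0,0) R1=(8,0,0)
Op 6: merge R1<->R0 -> R1=(8,0,0) R0=(8,0,0)
Op 7: inc R0 by 5 -> R0=(13,0,0) value=13
Op 8: inc R0 by 3 -> R0=(16,0,0) value=16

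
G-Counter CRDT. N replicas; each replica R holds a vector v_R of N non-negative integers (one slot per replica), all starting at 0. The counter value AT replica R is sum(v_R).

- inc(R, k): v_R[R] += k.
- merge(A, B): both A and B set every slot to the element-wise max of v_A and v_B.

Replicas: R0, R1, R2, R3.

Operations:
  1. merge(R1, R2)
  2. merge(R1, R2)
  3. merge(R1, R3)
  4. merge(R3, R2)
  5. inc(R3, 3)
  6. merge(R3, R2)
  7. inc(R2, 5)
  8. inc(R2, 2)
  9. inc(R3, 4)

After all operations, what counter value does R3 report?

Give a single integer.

Op 1: merge R1<->R2 -> R1=(0,0,0,0) R2=(0,0,0,0)
Op 2: merge R1<->R2 -> R1=(0,0,0,0) R2=(0,0,0,0)
Op 3: merge R1<->R3 -> R1=(0,0,0,0) R3=(0,0,0,0)
Op 4: merge R3<->R2 -> R3=(0,0,0,0) R2=(0,0,0,0)
Op 5: inc R3 by 3 -> R3=(0,0,0,3) value=3
Op 6: merge R3<->R2 -> R3=(0,0,0,3) R2=(0,0,0,3)
Op 7: inc R2 by 5 -> R2=(0,0,5,3) value=8
Op 8: inc R2 by 2 -> R2=(0,0,7,3) value=10
Op 9: inc R3 by 4 -> R3=(0,0,0,7) value=7

Answer: 7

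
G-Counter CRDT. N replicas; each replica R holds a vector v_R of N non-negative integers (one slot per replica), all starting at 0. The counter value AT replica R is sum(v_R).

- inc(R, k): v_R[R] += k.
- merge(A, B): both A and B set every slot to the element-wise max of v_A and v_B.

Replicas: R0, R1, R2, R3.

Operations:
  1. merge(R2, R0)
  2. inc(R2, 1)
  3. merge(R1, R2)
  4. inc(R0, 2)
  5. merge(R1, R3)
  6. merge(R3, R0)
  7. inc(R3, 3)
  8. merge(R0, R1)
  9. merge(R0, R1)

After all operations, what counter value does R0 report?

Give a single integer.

Op 1: merge R2<->R0 -> R2=(0,0,0,0) R0=(0,0,0,0)
Op 2: inc R2 by 1 -> R2=(0,0,1,0) value=1
Op 3: merge R1<->R2 -> R1=(0,0,1,0) R2=(0,0,1,0)
Op 4: inc R0 by 2 -> R0=(2,0,0,0) value=2
Op 5: merge R1<->R3 -> R1=(0,0,1,0) R3=(0,0,1,0)
Op 6: merge R3<->R0 -> R3=(2,0,1,0) R0=(2,0,1,0)
Op 7: inc R3 by 3 -> R3=(2,0,1,3) value=6
Op 8: merge R0<->R1 -> R0=(2,0,1,0) R1=(2,0,1,0)
Op 9: merge R0<->R1 -> R0=(2,0,1,0) R1=(2,0,1,0)

Answer: 3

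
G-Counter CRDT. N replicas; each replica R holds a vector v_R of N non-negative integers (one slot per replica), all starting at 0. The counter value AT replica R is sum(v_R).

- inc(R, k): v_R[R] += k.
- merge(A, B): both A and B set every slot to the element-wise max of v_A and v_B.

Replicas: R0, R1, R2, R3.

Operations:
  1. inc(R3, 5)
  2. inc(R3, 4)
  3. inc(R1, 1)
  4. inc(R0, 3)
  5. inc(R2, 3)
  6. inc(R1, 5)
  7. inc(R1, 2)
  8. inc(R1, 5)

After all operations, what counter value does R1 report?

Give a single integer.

Op 1: inc R3 by 5 -> R3=(0,0,0,5) value=5
Op 2: inc R3 by 4 -> R3=(0,0,0,9) value=9
Op 3: inc R1 by 1 -> R1=(0,1,0,0) value=1
Op 4: inc R0 by 3 -> R0=(3,0,0,0) value=3
Op 5: inc R2 by 3 -> R2=(0,0,3,0) value=3
Op 6: inc R1 by 5 -> R1=(0,6,0,0) value=6
Op 7: inc R1 by 2 -> R1=(0,8,0,0) value=8
Op 8: inc R1 by 5 -> R1=(0,13,0,0) value=13

Answer: 13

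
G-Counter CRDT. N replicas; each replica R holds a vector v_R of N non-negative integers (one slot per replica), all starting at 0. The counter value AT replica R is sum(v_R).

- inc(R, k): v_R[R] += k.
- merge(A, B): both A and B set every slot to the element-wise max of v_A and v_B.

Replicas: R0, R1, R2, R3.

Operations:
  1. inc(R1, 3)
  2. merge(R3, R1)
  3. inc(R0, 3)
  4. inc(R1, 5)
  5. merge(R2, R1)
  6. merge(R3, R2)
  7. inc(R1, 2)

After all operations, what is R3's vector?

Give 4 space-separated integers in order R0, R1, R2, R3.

Op 1: inc R1 by 3 -> R1=(0,3,0,0) value=3
Op 2: merge R3<->R1 -> R3=(0,3,0,0) R1=(0,3,0,0)
Op 3: inc R0 by 3 -> R0=(3,0,0,0) value=3
Op 4: inc R1 by 5 -> R1=(0,8,0,0) value=8
Op 5: merge R2<->R1 -> R2=(0,8,0,0) R1=(0,8,0,0)
Op 6: merge R3<->R2 -> R3=(0,8,0,0) R2=(0,8,0,0)
Op 7: inc R1 by 2 -> R1=(0,10,0,0) value=10

Answer: 0 8 0 0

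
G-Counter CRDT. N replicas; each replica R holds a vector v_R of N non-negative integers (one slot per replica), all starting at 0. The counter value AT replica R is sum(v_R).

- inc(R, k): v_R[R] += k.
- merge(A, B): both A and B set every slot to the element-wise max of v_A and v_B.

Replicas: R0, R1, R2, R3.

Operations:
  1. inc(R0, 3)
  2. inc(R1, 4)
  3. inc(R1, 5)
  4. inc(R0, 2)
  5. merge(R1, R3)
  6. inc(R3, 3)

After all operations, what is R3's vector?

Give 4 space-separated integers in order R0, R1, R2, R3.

Op 1: inc R0 by 3 -> R0=(3,0,0,0) value=3
Op 2: inc R1 by 4 -> R1=(0,4,0,0) value=4
Op 3: inc R1 by 5 -> R1=(0,9,0,0) value=9
Op 4: inc R0 by 2 -> R0=(5,0,0,0) value=5
Op 5: merge R1<->R3 -> R1=(0,9,0,0) R3=(0,9,0,0)
Op 6: inc R3 by 3 -> R3=(0,9,0,3) value=12

Answer: 0 9 0 3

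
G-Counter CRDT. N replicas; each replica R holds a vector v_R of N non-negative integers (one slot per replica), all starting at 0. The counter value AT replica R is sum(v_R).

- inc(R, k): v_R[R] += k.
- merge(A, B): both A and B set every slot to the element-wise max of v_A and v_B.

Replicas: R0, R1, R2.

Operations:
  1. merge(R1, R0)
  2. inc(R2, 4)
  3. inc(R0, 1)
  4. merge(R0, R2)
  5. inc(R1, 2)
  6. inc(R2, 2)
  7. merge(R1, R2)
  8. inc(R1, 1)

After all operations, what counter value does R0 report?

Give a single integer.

Answer: 5

Derivation:
Op 1: merge R1<->R0 -> R1=(0,0,0) R0=(0,0,0)
Op 2: inc R2 by 4 -> R2=(0,0,4) value=4
Op 3: inc R0 by 1 -> R0=(1,0,0) value=1
Op 4: merge R0<->R2 -> R0=(1,0,4) R2=(1,0,4)
Op 5: inc R1 by 2 -> R1=(0,2,0) value=2
Op 6: inc R2 by 2 -> R2=(1,0,6) value=7
Op 7: merge R1<->R2 -> R1=(1,2,6) R2=(1,2,6)
Op 8: inc R1 by 1 -> R1=(1,3,6) value=10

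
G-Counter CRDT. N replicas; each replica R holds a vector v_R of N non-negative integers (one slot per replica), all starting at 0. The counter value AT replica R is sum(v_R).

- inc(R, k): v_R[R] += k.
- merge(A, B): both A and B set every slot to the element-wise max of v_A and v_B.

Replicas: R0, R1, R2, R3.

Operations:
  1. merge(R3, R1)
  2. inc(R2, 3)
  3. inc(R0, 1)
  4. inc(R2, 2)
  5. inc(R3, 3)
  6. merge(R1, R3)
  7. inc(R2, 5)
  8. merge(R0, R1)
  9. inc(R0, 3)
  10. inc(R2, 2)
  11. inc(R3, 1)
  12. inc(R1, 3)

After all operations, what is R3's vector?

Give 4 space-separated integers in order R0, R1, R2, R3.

Op 1: merge R3<->R1 -> R3=(0,0,0,0) R1=(0,0,0,0)
Op 2: inc R2 by 3 -> R2=(0,0,3,0) value=3
Op 3: inc R0 by 1 -> R0=(1,0,0,0) value=1
Op 4: inc R2 by 2 -> R2=(0,0,5,0) value=5
Op 5: inc R3 by 3 -> R3=(0,0,0,3) value=3
Op 6: merge R1<->R3 -> R1=(0,0,0,3) R3=(0,0,0,3)
Op 7: inc R2 by 5 -> R2=(0,0,10,0) value=10
Op 8: merge R0<->R1 -> R0=(1,0,0,3) R1=(1,0,0,3)
Op 9: inc R0 by 3 -> R0=(4,0,0,3) value=7
Op 10: inc R2 by 2 -> R2=(0,0,12,0) value=12
Op 11: inc R3 by 1 -> R3=(0,0,0,4) value=4
Op 12: inc R1 by 3 -> R1=(1,3,0,3) value=7

Answer: 0 0 0 4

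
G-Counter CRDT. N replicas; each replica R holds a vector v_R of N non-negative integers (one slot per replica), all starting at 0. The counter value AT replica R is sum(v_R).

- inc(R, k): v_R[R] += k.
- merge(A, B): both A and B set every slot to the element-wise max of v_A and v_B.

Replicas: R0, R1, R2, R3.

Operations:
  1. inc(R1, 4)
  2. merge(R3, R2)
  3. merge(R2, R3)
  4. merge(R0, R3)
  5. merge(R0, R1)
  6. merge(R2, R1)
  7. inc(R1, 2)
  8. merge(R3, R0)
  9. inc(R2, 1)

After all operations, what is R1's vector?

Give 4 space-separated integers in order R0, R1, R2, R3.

Op 1: inc R1 by 4 -> R1=(0,4,0,0) value=4
Op 2: merge R3<->R2 -> R3=(0,0,0,0) R2=(0,0,0,0)
Op 3: merge R2<->R3 -> R2=(0,0,0,0) R3=(0,0,0,0)
Op 4: merge R0<->R3 -> R0=(0,0,0,0) R3=(0,0,0,0)
Op 5: merge R0<->R1 -> R0=(0,4,0,0) R1=(0,4,0,0)
Op 6: merge R2<->R1 -> R2=(0,4,0,0) R1=(0,4,0,0)
Op 7: inc R1 by 2 -> R1=(0,6,0,0) value=6
Op 8: merge R3<->R0 -> R3=(0,4,0,0) R0=(0,4,0,0)
Op 9: inc R2 by 1 -> R2=(0,4,1,0) value=5

Answer: 0 6 0 0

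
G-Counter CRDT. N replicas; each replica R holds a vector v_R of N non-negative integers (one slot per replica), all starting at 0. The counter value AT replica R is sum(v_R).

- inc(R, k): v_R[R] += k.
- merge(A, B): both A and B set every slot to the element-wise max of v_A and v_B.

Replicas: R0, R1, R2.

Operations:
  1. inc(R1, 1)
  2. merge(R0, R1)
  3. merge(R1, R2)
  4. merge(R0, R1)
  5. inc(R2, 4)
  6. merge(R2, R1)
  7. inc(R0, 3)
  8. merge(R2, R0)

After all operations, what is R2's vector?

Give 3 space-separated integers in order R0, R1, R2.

Op 1: inc R1 by 1 -> R1=(0,1,0) value=1
Op 2: merge R0<->R1 -> R0=(0,1,0) R1=(0,1,0)
Op 3: merge R1<->R2 -> R1=(0,1,0) R2=(0,1,0)
Op 4: merge R0<->R1 -> R0=(0,1,0) R1=(0,1,0)
Op 5: inc R2 by 4 -> R2=(0,1,4) value=5
Op 6: merge R2<->R1 -> R2=(0,1,4) R1=(0,1,4)
Op 7: inc R0 by 3 -> R0=(3,1,0) value=4
Op 8: merge R2<->R0 -> R2=(3,1,4) R0=(3,1,4)

Answer: 3 1 4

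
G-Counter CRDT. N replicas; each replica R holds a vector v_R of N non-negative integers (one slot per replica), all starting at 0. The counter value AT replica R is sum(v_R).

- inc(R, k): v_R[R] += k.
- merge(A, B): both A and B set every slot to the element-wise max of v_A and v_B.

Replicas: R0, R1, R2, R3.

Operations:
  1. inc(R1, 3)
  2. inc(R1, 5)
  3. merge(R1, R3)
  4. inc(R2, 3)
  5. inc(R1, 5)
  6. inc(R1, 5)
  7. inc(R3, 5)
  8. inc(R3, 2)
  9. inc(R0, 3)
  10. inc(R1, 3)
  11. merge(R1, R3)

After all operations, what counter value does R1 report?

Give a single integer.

Answer: 28

Derivation:
Op 1: inc R1 by 3 -> R1=(0,3,0,0) value=3
Op 2: inc R1 by 5 -> R1=(0,8,0,0) value=8
Op 3: merge R1<->R3 -> R1=(0,8,0,0) R3=(0,8,0,0)
Op 4: inc R2 by 3 -> R2=(0,0,3,0) value=3
Op 5: inc R1 by 5 -> R1=(0,13,0,0) value=13
Op 6: inc R1 by 5 -> R1=(0,18,0,0) value=18
Op 7: inc R3 by 5 -> R3=(0,8,0,5) value=13
Op 8: inc R3 by 2 -> R3=(0,8,0,7) value=15
Op 9: inc R0 by 3 -> R0=(3,0,0,0) value=3
Op 10: inc R1 by 3 -> R1=(0,21,0,0) value=21
Op 11: merge R1<->R3 -> R1=(0,21,0,7) R3=(0,21,0,7)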